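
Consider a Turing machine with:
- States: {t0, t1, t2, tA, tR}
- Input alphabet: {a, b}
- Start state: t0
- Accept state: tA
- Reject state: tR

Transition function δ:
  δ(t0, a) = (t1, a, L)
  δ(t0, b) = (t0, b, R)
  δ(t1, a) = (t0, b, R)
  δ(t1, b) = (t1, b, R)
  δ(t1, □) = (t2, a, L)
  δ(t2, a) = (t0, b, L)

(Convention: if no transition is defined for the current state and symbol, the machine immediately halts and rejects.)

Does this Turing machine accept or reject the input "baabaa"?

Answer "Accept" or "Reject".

Execution trace:
Initial: [t0]baabaa
Step 1: δ(t0, b) = (t0, b, R) → b[t0]aabaa
Step 2: δ(t0, a) = (t1, a, L) → [t1]baabaa
Step 3: δ(t1, b) = (t1, b, R) → b[t1]aabaa
Step 4: δ(t1, a) = (t0, b, R) → bb[t0]abaa
Step 5: δ(t0, a) = (t1, a, L) → b[t1]babaa
Step 6: δ(t1, b) = (t1, b, R) → bb[t1]abaa
Step 7: δ(t1, a) = (t0, b, R) → bbb[t0]baa
Step 8: δ(t0, b) = (t0, b, R) → bbbb[t0]aa
Step 9: δ(t0, a) = (t1, a, L) → bbb[t1]baa
Step 10: δ(t1, b) = (t1, b, R) → bbbb[t1]aa
Step 11: δ(t1, a) = (t0, b, R) → bbbbb[t0]a
Step 12: δ(t0, a) = (t1, a, L) → bbbb[t1]ba
Step 13: δ(t1, b) = (t1, b, R) → bbbbb[t1]a
Step 14: δ(t1, a) = (t0, b, R) → bbbbbb[t0]□

No transition is defined for δ(t0, □). By convention the machine halts and rejects.

Answer: Reject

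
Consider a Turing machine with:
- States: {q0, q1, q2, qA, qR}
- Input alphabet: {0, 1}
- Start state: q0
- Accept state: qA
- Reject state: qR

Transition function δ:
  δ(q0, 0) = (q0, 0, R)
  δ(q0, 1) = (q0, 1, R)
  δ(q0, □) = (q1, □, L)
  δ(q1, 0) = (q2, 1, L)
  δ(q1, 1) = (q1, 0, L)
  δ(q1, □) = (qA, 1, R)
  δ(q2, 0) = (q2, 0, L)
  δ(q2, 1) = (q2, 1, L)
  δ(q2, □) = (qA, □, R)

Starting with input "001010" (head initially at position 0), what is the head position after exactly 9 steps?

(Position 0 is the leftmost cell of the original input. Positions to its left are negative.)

Execution trace (head position shown):
Step 0: [q0]001010  (head at position 0)
Step 1: move right → 0[q0]01010  (head at position 1)
Step 2: move right → 00[q0]1010  (head at position 2)
Step 3: move right → 001[q0]010  (head at position 3)
Step 4: move right → 0010[q0]10  (head at position 4)
Step 5: move right → 00101[q0]0  (head at position 5)
Step 6: move right → 001010[q0]□  (head at position 6)
Step 7: move left → 00101[q1]0□  (head at position 5)
Step 8: move left → 0010[q2]11□  (head at position 4)
Step 9: move left → 001[q2]011□  (head at position 3)

After 9 steps, the head is at position 3.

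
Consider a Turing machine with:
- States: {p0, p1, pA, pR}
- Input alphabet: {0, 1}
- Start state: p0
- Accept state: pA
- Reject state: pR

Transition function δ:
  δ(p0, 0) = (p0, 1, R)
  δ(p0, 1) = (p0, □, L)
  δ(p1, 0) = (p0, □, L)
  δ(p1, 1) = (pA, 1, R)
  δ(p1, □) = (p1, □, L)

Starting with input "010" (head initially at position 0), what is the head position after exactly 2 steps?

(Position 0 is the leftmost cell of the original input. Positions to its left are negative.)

Execution trace (head position shown):
Step 0: [p0]010  (head at position 0)
Step 1: move right → 1[p0]10  (head at position 1)
Step 2: move left → [p0]1□0  (head at position 0)

After 2 steps, the head is at position 0.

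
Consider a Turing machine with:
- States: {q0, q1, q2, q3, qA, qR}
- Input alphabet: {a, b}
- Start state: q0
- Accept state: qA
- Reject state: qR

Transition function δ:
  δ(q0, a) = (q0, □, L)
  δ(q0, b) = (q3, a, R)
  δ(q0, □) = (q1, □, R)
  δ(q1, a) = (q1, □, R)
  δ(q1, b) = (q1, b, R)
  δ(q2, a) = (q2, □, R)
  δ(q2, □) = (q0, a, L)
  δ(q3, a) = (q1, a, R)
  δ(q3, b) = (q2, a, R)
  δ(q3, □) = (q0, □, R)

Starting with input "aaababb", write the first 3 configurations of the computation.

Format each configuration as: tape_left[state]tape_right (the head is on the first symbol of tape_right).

Transitions applied:
Step 1: δ(q0, a) = (q0, □, L)
Step 2: δ(q0, □) = (q1, □, R)

The first 3 configurations are:
[q0]aaababb ⊢ [q0]□□aababb ⊢ □[q1]□aababb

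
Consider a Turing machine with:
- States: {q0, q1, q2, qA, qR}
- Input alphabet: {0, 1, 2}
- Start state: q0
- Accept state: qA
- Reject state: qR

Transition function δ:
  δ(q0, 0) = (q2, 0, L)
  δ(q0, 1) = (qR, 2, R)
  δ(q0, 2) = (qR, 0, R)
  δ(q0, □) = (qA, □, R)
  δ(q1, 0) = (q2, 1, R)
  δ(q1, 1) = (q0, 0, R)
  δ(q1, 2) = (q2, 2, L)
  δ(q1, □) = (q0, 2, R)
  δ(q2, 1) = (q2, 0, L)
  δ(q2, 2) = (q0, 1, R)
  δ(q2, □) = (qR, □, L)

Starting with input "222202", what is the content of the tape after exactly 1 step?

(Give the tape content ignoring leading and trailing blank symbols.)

Execution trace:
Initial: [q0]222202
Step 1: δ(q0, 2) = (qR, 0, R) → 0[qR]22202

The machine reaches the reject state qR and halts.

After 1 step, the tape (ignoring leading/trailing blanks) is: 022202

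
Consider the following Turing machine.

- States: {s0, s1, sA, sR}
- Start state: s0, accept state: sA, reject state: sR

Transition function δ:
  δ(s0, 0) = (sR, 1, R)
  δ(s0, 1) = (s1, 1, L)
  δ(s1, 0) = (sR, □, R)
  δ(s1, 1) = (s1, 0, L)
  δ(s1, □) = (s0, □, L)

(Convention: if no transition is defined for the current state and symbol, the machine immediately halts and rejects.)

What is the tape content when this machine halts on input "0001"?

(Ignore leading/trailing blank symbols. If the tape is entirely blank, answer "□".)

Execution trace:
Initial: [s0]0001
Step 1: δ(s0, 0) = (sR, 1, R) → 1[sR]001

The machine reaches the reject state sR and halts.

Final tape (ignoring leading/trailing blanks): 1001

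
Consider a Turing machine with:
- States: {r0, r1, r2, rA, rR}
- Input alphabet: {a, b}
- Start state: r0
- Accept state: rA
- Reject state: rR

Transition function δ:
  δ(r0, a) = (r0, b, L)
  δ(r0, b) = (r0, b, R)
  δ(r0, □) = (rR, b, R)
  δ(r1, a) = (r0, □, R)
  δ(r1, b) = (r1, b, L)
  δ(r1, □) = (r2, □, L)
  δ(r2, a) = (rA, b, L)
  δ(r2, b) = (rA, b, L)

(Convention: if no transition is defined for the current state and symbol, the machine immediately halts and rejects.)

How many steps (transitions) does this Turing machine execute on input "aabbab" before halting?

Execution trace:
Initial: [r0]aabbab
Step 1: δ(r0, a) = (r0, b, L) → [r0]□babbab
Step 2: δ(r0, □) = (rR, b, R) → b[rR]babbab

The machine reaches the reject state rR and halts.

The machine executed 2 steps before halting.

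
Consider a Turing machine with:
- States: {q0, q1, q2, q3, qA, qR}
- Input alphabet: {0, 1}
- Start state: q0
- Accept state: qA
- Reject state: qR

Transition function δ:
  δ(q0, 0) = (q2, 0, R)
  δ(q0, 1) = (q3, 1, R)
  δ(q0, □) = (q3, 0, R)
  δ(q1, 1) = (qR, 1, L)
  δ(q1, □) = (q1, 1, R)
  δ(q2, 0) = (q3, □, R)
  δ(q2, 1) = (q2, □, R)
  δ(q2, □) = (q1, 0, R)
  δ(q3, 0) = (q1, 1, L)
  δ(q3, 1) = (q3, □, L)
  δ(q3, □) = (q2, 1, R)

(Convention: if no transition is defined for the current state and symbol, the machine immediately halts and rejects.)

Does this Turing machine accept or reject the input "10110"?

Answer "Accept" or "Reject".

Execution trace:
Initial: [q0]10110
Step 1: δ(q0, 1) = (q3, 1, R) → 1[q3]0110
Step 2: δ(q3, 0) = (q1, 1, L) → [q1]11110
Step 3: δ(q1, 1) = (qR, 1, L) → [qR]□11110

The machine reaches the reject state qR and halts.

Answer: Reject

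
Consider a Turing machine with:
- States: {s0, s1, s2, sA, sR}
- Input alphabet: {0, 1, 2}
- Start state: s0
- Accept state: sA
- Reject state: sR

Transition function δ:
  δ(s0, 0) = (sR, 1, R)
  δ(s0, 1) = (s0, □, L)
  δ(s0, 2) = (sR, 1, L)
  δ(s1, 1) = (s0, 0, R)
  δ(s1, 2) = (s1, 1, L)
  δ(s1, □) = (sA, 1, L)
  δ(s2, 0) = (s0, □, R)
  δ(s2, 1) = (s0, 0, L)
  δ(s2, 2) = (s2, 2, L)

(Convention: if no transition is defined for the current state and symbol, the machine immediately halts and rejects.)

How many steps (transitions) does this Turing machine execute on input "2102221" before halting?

Execution trace:
Initial: [s0]2102221
Step 1: δ(s0, 2) = (sR, 1, L) → [sR]□1102221

The machine reaches the reject state sR and halts.

The machine executed 1 step before halting.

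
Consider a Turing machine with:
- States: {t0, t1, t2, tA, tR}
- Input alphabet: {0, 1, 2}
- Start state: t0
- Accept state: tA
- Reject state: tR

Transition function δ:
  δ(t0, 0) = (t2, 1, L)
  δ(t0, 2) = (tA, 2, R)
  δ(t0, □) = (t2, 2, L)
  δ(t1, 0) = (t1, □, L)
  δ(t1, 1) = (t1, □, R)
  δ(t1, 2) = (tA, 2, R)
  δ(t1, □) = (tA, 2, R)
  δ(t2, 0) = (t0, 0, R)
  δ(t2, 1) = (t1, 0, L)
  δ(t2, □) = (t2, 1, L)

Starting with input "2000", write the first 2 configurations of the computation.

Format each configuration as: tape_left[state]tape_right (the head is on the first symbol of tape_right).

Transitions applied:
Step 1: δ(t0, 2) = (tA, 2, R)

The first 2 configurations are:
[t0]2000 ⊢ 2[tA]000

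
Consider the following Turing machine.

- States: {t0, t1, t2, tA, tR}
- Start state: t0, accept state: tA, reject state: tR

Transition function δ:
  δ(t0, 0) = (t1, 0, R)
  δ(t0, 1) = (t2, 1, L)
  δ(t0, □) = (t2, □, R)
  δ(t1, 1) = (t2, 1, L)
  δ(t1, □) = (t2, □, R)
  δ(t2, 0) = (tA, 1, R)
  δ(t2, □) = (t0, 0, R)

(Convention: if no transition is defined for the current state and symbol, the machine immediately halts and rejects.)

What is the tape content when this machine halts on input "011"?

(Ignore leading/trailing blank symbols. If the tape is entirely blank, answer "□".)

Execution trace:
Initial: [t0]011
Step 1: δ(t0, 0) = (t1, 0, R) → 0[t1]11
Step 2: δ(t1, 1) = (t2, 1, L) → [t2]011
Step 3: δ(t2, 0) = (tA, 1, R) → 1[tA]11

The machine reaches the accept state tA and halts.

Final tape (ignoring leading/trailing blanks): 111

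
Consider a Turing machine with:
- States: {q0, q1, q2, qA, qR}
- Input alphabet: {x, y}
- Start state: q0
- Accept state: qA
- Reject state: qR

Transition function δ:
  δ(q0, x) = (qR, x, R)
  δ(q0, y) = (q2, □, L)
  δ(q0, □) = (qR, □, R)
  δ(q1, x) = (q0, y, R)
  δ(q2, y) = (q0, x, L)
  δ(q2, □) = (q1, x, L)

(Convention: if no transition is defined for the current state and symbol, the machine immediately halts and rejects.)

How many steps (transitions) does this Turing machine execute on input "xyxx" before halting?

Execution trace:
Initial: [q0]xyxx
Step 1: δ(q0, x) = (qR, x, R) → x[qR]yxx

The machine reaches the reject state qR and halts.

The machine executed 1 step before halting.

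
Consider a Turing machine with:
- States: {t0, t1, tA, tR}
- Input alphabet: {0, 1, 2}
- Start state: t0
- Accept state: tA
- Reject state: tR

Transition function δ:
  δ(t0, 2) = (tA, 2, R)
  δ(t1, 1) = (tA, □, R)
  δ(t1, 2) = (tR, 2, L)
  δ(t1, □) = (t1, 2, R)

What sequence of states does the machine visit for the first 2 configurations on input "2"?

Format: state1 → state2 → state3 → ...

Execution trace:
Initial: [t0]2
Step 1: δ(t0, 2) = (tA, 2, R) → 2[tA]□

The machine reaches the accept state tA and halts.

State sequence: t0 → tA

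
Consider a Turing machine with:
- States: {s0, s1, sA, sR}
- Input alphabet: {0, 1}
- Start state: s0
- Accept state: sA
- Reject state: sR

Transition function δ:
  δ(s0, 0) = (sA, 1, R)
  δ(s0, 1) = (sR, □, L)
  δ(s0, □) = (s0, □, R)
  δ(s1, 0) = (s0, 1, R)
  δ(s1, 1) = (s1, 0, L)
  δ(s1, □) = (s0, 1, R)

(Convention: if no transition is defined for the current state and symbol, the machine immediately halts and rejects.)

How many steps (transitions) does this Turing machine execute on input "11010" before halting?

Execution trace:
Initial: [s0]11010
Step 1: δ(s0, 1) = (sR, □, L) → [sR]□□1010

The machine reaches the reject state sR and halts.

The machine executed 1 step before halting.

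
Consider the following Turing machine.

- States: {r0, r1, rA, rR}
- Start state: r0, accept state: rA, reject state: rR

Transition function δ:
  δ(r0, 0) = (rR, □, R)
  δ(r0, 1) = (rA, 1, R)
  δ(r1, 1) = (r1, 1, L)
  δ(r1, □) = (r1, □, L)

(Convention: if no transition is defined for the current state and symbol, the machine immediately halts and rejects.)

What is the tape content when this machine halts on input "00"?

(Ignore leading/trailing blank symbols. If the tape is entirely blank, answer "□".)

Execution trace:
Initial: [r0]00
Step 1: δ(r0, 0) = (rR, □, R) → □[rR]0

The machine reaches the reject state rR and halts.

Final tape (ignoring leading/trailing blanks): 0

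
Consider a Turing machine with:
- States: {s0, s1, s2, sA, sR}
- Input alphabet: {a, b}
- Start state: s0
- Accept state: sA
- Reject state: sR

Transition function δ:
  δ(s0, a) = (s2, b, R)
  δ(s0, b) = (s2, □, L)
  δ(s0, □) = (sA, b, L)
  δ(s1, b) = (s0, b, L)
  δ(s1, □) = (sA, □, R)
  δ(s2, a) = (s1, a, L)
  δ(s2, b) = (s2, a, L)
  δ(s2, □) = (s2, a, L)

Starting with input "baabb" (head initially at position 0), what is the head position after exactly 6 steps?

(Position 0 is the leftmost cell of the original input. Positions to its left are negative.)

Execution trace (head position shown):
Step 0: [s0]baabb  (head at position 0)
Step 1: move left → [s2]□□aabb  (head at position -1)
Step 2: move left → [s2]□a□aabb  (head at position -2)
Step 3: move left → [s2]□aa□aabb  (head at position -3)
Step 4: move left → [s2]□aaa□aabb  (head at position -4)
Step 5: move left → [s2]□aaaa□aabb  (head at position -5)
Step 6: move left → [s2]□aaaaa□aabb  (head at position -6)

After 6 steps, the head is at position -6.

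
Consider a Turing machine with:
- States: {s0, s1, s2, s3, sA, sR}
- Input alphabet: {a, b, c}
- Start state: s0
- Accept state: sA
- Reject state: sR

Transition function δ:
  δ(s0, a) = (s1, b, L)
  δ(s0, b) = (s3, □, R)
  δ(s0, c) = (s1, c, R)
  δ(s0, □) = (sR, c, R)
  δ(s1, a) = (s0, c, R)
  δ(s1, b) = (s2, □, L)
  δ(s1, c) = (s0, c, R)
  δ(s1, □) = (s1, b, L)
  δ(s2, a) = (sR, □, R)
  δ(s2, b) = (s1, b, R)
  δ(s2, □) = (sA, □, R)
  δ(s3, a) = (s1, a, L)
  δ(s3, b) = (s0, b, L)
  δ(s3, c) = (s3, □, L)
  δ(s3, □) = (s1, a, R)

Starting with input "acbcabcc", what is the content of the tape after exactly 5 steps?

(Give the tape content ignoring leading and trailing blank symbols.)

Execution trace:
Initial: [s0]acbcabcc
Step 1: δ(s0, a) = (s1, b, L) → [s1]□bcbcabcc
Step 2: δ(s1, □) = (s1, b, L) → [s1]□bbcbcabcc
Step 3: δ(s1, □) = (s1, b, L) → [s1]□bbbcbcabcc
Step 4: δ(s1, □) = (s1, b, L) → [s1]□bbbbcbcabcc
Step 5: δ(s1, □) = (s1, b, L) → [s1]□bbbbbcbcabcc

After 5 steps, the tape (ignoring leading/trailing blanks) is: bbbbbcbcabcc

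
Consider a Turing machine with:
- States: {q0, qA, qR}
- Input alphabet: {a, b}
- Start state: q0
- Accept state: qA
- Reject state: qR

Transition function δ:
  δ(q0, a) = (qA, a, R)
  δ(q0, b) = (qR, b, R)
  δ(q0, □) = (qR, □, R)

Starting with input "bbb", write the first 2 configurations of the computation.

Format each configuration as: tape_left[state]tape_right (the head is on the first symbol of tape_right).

Transitions applied:
Step 1: δ(q0, b) = (qR, b, R)

The first 2 configurations are:
[q0]bbb ⊢ b[qR]bb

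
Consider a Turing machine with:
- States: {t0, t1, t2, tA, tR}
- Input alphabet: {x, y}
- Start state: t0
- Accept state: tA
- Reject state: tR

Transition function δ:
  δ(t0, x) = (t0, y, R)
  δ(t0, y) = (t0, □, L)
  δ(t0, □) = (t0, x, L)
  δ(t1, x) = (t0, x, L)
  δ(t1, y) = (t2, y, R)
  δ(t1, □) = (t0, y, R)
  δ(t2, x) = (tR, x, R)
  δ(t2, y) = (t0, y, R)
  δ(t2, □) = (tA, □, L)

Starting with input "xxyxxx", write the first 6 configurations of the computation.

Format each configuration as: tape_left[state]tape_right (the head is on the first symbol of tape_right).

Transitions applied:
Step 1: δ(t0, x) = (t0, y, R)
Step 2: δ(t0, x) = (t0, y, R)
Step 3: δ(t0, y) = (t0, □, L)
Step 4: δ(t0, y) = (t0, □, L)
Step 5: δ(t0, y) = (t0, □, L)

The first 6 configurations are:
[t0]xxyxxx ⊢ y[t0]xyxxx ⊢ yy[t0]yxxx ⊢ y[t0]y□xxx ⊢ [t0]y□□xxx ⊢ [t0]□□□□xxx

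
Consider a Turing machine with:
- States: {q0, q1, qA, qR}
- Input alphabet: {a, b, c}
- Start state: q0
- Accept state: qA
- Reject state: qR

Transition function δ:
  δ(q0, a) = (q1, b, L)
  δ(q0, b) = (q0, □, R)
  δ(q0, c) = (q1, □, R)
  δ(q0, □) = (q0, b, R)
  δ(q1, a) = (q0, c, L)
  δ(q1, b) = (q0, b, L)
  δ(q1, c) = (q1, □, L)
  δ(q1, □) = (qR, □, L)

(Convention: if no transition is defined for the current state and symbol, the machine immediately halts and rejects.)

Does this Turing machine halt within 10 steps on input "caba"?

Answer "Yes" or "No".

Execution trace:
Initial: [q0]caba
Step 1: δ(q0, c) = (q1, □, R) → □[q1]aba
Step 2: δ(q1, a) = (q0, c, L) → [q0]□cba
Step 3: δ(q0, □) = (q0, b, R) → b[q0]cba
Step 4: δ(q0, c) = (q1, □, R) → b□[q1]ba
Step 5: δ(q1, b) = (q0, b, L) → b[q0]□ba
Step 6: δ(q0, □) = (q0, b, R) → bb[q0]ba
Step 7: δ(q0, b) = (q0, □, R) → bb□[q0]a
Step 8: δ(q0, a) = (q1, b, L) → bb[q1]□b
Step 9: δ(q1, □) = (qR, □, L) → b[qR]b□b

The machine reaches the reject state qR and halts.
The machine halted after 9 steps (within the 10-step bound).

Answer: Yes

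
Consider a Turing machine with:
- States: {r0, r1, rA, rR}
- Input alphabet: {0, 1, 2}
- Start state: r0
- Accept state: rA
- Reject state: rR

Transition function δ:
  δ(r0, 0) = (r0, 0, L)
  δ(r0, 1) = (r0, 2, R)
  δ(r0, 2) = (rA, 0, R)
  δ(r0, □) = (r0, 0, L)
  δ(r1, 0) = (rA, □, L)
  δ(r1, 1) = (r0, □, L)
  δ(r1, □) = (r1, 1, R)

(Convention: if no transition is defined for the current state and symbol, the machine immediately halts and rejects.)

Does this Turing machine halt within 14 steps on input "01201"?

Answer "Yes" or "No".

Execution trace:
Initial: [r0]01201
Step 1: δ(r0, 0) = (r0, 0, L) → [r0]□01201
Step 2: δ(r0, □) = (r0, 0, L) → [r0]□001201
Step 3: δ(r0, □) = (r0, 0, L) → [r0]□0001201
Step 4: δ(r0, □) = (r0, 0, L) → [r0]□00001201
Step 5: δ(r0, □) = (r0, 0, L) → [r0]□000001201
Step 6: δ(r0, □) = (r0, 0, L) → [r0]□0000001201
Step 7: δ(r0, □) = (r0, 0, L) → [r0]□00000001201
Step 8: δ(r0, □) = (r0, 0, L) → [r0]□000000001201
Step 9: δ(r0, □) = (r0, 0, L) → [r0]□0000000001201
Step 10: δ(r0, □) = (r0, 0, L) → [r0]□00000000001201
Step 11: δ(r0, □) = (r0, 0, L) → [r0]□000000000001201
Step 12: δ(r0, □) = (r0, 0, L) → [r0]□0000000000001201
Step 13: δ(r0, □) = (r0, 0, L) → [r0]□00000000000001201
Step 14: δ(r0, □) = (r0, 0, L) → [r0]□000000000000001201

The machine has not reached a halting state after 14 steps.
The machine did not halt within the 14-step bound.

Answer: No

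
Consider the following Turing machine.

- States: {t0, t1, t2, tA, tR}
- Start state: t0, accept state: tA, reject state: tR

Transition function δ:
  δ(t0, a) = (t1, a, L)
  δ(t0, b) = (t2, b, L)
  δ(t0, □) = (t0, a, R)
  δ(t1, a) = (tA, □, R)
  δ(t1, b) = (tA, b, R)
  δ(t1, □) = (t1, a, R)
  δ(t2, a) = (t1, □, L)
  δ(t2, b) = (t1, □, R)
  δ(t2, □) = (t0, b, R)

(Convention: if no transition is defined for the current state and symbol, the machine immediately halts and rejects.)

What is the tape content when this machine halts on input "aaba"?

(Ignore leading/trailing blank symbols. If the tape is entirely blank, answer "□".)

Execution trace:
Initial: [t0]aaba
Step 1: δ(t0, a) = (t1, a, L) → [t1]□aaba
Step 2: δ(t1, □) = (t1, a, R) → a[t1]aaba
Step 3: δ(t1, a) = (tA, □, R) → a□[tA]aba

The machine reaches the accept state tA and halts.

Final tape (ignoring leading/trailing blanks): a□aba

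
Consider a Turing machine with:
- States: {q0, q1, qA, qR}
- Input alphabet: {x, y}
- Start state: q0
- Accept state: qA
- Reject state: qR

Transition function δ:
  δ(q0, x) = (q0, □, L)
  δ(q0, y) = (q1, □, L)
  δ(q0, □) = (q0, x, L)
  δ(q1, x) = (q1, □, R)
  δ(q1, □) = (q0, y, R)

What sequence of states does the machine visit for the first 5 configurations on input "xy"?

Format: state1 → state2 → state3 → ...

Execution trace:
Initial: [q0]xy
Step 1: δ(q0, x) = (q0, □, L) → [q0]□□y
Step 2: δ(q0, □) = (q0, x, L) → [q0]□x□y
Step 3: δ(q0, □) = (q0, x, L) → [q0]□xx□y
Step 4: δ(q0, □) = (q0, x, L) → [q0]□xxx□y

State sequence: q0 → q0 → q0 → q0 → q0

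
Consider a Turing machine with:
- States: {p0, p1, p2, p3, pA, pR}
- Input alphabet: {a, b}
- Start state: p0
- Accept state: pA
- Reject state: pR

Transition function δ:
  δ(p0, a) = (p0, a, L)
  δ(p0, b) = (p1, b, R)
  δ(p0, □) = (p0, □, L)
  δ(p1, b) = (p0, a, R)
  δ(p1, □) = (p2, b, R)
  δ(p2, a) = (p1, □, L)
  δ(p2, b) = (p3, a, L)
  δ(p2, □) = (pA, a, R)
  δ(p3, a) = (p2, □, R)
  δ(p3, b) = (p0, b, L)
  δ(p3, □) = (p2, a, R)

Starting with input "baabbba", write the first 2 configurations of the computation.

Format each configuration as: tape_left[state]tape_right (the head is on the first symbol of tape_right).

Transitions applied:
Step 1: δ(p0, b) = (p1, b, R)

The first 2 configurations are:
[p0]baabbba ⊢ b[p1]aabbba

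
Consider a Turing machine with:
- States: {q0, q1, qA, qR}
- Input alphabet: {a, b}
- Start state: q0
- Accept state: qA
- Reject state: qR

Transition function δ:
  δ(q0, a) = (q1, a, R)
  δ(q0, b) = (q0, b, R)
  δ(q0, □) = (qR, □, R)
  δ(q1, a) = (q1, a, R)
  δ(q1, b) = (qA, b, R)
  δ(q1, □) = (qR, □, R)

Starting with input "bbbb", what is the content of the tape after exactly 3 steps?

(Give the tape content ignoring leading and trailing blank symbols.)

Execution trace:
Initial: [q0]bbbb
Step 1: δ(q0, b) = (q0, b, R) → b[q0]bbb
Step 2: δ(q0, b) = (q0, b, R) → bb[q0]bb
Step 3: δ(q0, b) = (q0, b, R) → bbb[q0]b

After 3 steps, the tape (ignoring leading/trailing blanks) is: bbbb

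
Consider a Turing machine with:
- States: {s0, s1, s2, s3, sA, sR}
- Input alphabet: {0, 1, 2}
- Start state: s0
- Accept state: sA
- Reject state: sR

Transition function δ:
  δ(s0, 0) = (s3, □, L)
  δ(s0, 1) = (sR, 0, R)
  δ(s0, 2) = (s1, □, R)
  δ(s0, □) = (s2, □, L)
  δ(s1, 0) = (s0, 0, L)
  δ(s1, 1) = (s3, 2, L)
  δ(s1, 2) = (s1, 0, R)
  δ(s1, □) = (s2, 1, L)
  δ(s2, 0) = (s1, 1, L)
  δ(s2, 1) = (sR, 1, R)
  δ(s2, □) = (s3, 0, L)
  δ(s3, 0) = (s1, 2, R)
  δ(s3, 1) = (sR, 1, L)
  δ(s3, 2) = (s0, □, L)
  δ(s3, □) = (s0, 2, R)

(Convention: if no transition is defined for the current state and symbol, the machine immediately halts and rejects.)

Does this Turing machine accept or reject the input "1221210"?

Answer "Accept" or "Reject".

Execution trace:
Initial: [s0]1221210
Step 1: δ(s0, 1) = (sR, 0, R) → 0[sR]221210

The machine reaches the reject state sR and halts.

Answer: Reject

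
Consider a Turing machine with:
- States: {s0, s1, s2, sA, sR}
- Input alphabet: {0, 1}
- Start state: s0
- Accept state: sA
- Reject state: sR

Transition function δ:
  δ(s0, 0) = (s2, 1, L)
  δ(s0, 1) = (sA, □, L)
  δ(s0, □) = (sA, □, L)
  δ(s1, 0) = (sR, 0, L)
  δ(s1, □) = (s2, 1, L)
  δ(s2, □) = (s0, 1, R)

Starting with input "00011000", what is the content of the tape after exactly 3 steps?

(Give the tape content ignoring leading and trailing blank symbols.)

Execution trace:
Initial: [s0]00011000
Step 1: δ(s0, 0) = (s2, 1, L) → [s2]□10011000
Step 2: δ(s2, □) = (s0, 1, R) → 1[s0]10011000
Step 3: δ(s0, 1) = (sA, □, L) → [sA]1□0011000

The machine reaches the accept state sA and halts.

After 3 steps, the tape (ignoring leading/trailing blanks) is: 1□0011000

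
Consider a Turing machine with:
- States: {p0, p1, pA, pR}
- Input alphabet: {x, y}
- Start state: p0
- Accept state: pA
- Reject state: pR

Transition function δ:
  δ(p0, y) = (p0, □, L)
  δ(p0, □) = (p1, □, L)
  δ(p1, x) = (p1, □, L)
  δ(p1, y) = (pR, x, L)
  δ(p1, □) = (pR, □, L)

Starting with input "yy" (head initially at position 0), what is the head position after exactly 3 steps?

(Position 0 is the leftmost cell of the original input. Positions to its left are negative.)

Execution trace (head position shown):
Step 0: [p0]yy  (head at position 0)
Step 1: move left → [p0]□□y  (head at position -1)
Step 2: move left → [p1]□□□y  (head at position -2)
Step 3: move left → [pR]□□□□y  (head at position -3)

After 3 steps, the head is at position -3.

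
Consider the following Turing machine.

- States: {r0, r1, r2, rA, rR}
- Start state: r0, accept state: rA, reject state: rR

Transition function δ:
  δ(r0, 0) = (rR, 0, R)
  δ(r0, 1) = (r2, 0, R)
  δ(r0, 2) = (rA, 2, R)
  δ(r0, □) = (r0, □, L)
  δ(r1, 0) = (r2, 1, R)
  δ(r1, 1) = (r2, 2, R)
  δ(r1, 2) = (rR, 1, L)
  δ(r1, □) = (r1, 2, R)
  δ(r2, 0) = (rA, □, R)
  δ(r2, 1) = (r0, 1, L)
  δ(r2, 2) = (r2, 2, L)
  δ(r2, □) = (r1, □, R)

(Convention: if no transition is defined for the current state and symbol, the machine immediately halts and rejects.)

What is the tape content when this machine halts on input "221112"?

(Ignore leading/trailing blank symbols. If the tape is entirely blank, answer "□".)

Execution trace:
Initial: [r0]221112
Step 1: δ(r0, 2) = (rA, 2, R) → 2[rA]21112

The machine reaches the accept state rA and halts.

Final tape (ignoring leading/trailing blanks): 221112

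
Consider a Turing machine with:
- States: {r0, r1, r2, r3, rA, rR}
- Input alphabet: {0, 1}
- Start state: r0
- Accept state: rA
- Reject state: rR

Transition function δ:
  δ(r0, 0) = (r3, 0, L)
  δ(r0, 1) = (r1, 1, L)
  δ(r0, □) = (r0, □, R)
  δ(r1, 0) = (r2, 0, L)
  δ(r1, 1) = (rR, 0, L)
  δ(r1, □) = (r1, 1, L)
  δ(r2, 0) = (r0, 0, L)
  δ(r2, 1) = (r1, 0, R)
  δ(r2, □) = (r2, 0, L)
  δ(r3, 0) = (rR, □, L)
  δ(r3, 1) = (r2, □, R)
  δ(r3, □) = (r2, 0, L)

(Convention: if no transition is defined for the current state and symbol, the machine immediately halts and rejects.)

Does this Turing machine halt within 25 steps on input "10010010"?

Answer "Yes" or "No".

Execution trace:
Initial: [r0]10010010
Step 1: δ(r0, 1) = (r1, 1, L) → [r1]□10010010
Step 2: δ(r1, □) = (r1, 1, L) → [r1]□110010010
Step 3: δ(r1, □) = (r1, 1, L) → [r1]□1110010010
Step 4: δ(r1, □) = (r1, 1, L) → [r1]□11110010010
Step 5: δ(r1, □) = (r1, 1, L) → [r1]□111110010010
Step 6: δ(r1, □) = (r1, 1, L) → [r1]□1111110010010
Step 7: δ(r1, □) = (r1, 1, L) → [r1]□11111110010010
Step 8: δ(r1, □) = (r1, 1, L) → [r1]□111111110010010
Step 9: δ(r1, □) = (r1, 1, L) → [r1]□1111111110010010
Step 10: δ(r1, □) = (r1, 1, L) → [r1]□11111111110010010
Step 11: δ(r1, □) = (r1, 1, L) → [r1]□111111111110010010
Step 12: δ(r1, □) = (r1, 1, L) → [r1]□1111111111110010010
Step 13: δ(r1, □) = (r1, 1, L) → [r1]□11111111111110010010
Step 14: δ(r1, □) = (r1, 1, L) → [r1]□111111111111110010010
Step 15: δ(r1, □) = (r1, 1, L) → [r1]□1111111111111110010010
Step 16: δ(r1, □) = (r1, 1, L) → [r1]□11111111111111110010010
Step 17: δ(r1, □) = (r1, 1, L) → [r1]□111111111111111110010010
Step 18: δ(r1, □) = (r1, 1, L) → [r1]□1111111111111111110010010
Step 19: δ(r1, □) = (r1, 1, L) → [r1]□11111111111111111110010010
Step 20: δ(r1, □) = (r1, 1, L) → [r1]□111111111111111111110010010
Step 21: δ(r1, □) = (r1, 1, L) → [r1]□1111111111111111111110010010
Step 22: δ(r1, □) = (r1, 1, L) → [r1]□11111111111111111111110010010
Step 23: δ(r1, □) = (r1, 1, L) → [r1]□111111111111111111111110010010
Step 24: δ(r1, □) = (r1, 1, L) → [r1]□1111111111111111111111110010010
Step 25: δ(r1, □) = (r1, 1, L) → [r1]□11111111111111111111111110010010

The machine has not reached a halting state after 25 steps.
The machine did not halt within the 25-step bound.

Answer: No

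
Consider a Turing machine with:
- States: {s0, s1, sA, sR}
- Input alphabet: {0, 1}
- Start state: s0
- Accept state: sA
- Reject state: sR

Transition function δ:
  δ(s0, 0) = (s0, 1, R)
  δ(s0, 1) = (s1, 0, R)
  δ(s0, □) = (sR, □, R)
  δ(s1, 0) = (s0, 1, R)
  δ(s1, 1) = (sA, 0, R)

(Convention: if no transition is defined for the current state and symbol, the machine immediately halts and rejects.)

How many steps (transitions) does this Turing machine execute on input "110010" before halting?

Execution trace:
Initial: [s0]110010
Step 1: δ(s0, 1) = (s1, 0, R) → 0[s1]10010
Step 2: δ(s1, 1) = (sA, 0, R) → 00[sA]0010

The machine reaches the accept state sA and halts.

The machine executed 2 steps before halting.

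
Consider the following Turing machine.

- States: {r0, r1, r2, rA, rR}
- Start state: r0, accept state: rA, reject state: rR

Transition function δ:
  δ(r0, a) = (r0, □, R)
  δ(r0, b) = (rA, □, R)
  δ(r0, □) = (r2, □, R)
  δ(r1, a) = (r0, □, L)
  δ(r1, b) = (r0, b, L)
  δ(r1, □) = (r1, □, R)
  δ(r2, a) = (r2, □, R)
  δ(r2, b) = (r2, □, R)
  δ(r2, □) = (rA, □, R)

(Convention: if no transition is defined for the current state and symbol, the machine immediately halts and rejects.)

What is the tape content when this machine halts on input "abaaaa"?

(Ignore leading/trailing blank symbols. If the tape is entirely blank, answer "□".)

Execution trace:
Initial: [r0]abaaaa
Step 1: δ(r0, a) = (r0, □, R) → □[r0]baaaa
Step 2: δ(r0, b) = (rA, □, R) → □□[rA]aaaa

The machine reaches the accept state rA and halts.

Final tape (ignoring leading/trailing blanks): aaaa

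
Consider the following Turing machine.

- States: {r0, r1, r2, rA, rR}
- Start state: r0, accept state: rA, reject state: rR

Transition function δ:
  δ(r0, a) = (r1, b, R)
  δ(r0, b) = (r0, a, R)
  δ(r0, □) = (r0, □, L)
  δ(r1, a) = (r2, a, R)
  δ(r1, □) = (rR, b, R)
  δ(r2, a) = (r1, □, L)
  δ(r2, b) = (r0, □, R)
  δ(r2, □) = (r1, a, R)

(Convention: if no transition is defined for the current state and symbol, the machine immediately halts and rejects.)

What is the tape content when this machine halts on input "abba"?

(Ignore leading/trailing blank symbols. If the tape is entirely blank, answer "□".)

Execution trace:
Initial: [r0]abba
Step 1: δ(r0, a) = (r1, b, R) → b[r1]bba

No transition is defined for δ(r1, b). By convention the machine halts and rejects.

Final tape (ignoring leading/trailing blanks): bbba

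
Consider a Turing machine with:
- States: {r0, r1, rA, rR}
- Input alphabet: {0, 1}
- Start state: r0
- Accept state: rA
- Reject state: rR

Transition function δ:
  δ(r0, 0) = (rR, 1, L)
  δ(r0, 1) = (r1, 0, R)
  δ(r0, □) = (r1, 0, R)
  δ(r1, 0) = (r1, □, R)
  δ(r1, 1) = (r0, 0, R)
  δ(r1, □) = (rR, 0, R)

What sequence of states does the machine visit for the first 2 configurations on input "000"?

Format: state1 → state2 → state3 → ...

Execution trace:
Initial: [r0]000
Step 1: δ(r0, 0) = (rR, 1, L) → [rR]□100

The machine reaches the reject state rR and halts.

State sequence: r0 → rR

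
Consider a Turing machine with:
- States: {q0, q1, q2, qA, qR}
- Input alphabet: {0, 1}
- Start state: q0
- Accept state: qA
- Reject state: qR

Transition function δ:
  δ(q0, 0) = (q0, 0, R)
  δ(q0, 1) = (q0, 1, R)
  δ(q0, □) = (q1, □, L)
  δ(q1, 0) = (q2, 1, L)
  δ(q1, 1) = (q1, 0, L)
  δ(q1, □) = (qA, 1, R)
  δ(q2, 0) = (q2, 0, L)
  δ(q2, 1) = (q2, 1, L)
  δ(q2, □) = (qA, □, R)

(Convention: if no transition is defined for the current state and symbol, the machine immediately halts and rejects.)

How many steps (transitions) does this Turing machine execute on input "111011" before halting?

Execution trace:
Initial: [q0]111011
Step 1: δ(q0, 1) = (q0, 1, R) → 1[q0]11011
Step 2: δ(q0, 1) = (q0, 1, R) → 11[q0]1011
Step 3: δ(q0, 1) = (q0, 1, R) → 111[q0]011
Step 4: δ(q0, 0) = (q0, 0, R) → 1110[q0]11
Step 5: δ(q0, 1) = (q0, 1, R) → 11101[q0]1
Step 6: δ(q0, 1) = (q0, 1, R) → 111011[q0]□
Step 7: δ(q0, □) = (q1, □, L) → 11101[q1]1□
Step 8: δ(q1, 1) = (q1, 0, L) → 1110[q1]10□
Step 9: δ(q1, 1) = (q1, 0, L) → 111[q1]000□
Step 10: δ(q1, 0) = (q2, 1, L) → 11[q2]1100□
Step 11: δ(q2, 1) = (q2, 1, L) → 1[q2]11100□
Step 12: δ(q2, 1) = (q2, 1, L) → [q2]111100□
Step 13: δ(q2, 1) = (q2, 1, L) → [q2]□111100□
Step 14: δ(q2, □) = (qA, □, R) → □[qA]111100□

The machine reaches the accept state qA and halts.

The machine executed 14 steps before halting.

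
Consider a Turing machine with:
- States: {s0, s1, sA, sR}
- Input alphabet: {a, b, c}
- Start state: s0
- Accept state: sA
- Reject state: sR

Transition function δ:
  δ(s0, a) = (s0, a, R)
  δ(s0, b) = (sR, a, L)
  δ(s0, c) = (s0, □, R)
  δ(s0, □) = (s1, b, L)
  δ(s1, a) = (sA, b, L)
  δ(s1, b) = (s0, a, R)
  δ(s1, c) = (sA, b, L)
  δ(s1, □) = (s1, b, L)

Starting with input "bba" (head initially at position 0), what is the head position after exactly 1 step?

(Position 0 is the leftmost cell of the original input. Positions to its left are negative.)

Execution trace (head position shown):
Step 0: [s0]bba  (head at position 0)
Step 1: move left → [sR]□aba  (head at position -1)

After 1 step, the head is at position -1.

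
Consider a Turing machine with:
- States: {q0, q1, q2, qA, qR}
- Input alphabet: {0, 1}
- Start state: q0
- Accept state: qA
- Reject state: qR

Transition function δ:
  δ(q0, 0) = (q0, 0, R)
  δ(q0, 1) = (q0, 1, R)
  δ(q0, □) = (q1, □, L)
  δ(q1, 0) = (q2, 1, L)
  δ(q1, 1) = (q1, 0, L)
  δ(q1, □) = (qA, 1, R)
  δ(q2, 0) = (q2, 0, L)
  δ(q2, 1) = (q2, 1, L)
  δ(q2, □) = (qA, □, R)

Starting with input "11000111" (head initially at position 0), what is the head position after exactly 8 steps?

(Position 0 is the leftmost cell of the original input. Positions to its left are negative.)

Execution trace (head position shown):
Step 0: [q0]11000111  (head at position 0)
Step 1: move right → 1[q0]1000111  (head at position 1)
Step 2: move right → 11[q0]000111  (head at position 2)
Step 3: move right → 110[q0]00111  (head at position 3)
Step 4: move right → 1100[q0]0111  (head at position 4)
Step 5: move right → 11000[q0]111  (head at position 5)
Step 6: move right → 110001[q0]11  (head at position 6)
Step 7: move right → 1100011[q0]1  (head at position 7)
Step 8: move right → 11000111[q0]□  (head at position 8)

After 8 steps, the head is at position 8.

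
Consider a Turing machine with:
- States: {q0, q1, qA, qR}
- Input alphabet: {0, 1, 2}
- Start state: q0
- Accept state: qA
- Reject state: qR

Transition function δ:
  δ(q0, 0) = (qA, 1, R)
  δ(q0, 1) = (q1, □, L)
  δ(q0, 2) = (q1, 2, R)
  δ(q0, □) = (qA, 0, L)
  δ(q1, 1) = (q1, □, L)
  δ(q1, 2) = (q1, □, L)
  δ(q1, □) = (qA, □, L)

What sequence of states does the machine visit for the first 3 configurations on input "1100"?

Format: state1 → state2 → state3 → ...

Execution trace:
Initial: [q0]1100
Step 1: δ(q0, 1) = (q1, □, L) → [q1]□□100
Step 2: δ(q1, □) = (qA, □, L) → [qA]□□□100

The machine reaches the accept state qA and halts.

State sequence: q0 → q1 → qA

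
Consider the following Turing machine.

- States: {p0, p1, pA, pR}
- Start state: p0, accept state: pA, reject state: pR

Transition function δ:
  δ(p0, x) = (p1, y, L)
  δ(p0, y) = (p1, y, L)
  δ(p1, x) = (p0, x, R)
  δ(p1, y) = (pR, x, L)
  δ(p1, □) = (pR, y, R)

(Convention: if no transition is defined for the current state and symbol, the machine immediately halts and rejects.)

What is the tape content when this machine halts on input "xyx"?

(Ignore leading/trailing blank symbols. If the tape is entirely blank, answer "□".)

Execution trace:
Initial: [p0]xyx
Step 1: δ(p0, x) = (p1, y, L) → [p1]□yyx
Step 2: δ(p1, □) = (pR, y, R) → y[pR]yyx

The machine reaches the reject state pR and halts.

Final tape (ignoring leading/trailing blanks): yyyx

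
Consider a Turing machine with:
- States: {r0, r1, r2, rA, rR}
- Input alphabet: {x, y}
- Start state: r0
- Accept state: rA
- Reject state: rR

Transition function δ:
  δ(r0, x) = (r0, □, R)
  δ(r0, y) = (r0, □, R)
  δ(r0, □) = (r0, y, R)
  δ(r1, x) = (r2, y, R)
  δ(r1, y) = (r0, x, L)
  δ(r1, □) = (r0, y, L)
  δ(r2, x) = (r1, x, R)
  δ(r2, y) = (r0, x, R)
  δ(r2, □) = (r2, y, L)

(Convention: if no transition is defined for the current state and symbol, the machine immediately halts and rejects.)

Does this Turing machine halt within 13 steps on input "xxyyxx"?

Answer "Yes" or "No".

Execution trace:
Initial: [r0]xxyyxx
Step 1: δ(r0, x) = (r0, □, R) → □[r0]xyyxx
Step 2: δ(r0, x) = (r0, □, R) → □□[r0]yyxx
Step 3: δ(r0, y) = (r0, □, R) → □□□[r0]yxx
Step 4: δ(r0, y) = (r0, □, R) → □□□□[r0]xx
Step 5: δ(r0, x) = (r0, □, R) → □□□□□[r0]x
Step 6: δ(r0, x) = (r0, □, R) → □□□□□□[r0]□
Step 7: δ(r0, □) = (r0, y, R) → □□□□□□y[r0]□
Step 8: δ(r0, □) = (r0, y, R) → □□□□□□yy[r0]□
Step 9: δ(r0, □) = (r0, y, R) → □□□□□□yyy[r0]□
Step 10: δ(r0, □) = (r0, y, R) → □□□□□□yyyy[r0]□
Step 11: δ(r0, □) = (r0, y, R) → □□□□□□yyyyy[r0]□
Step 12: δ(r0, □) = (r0, y, R) → □□□□□□yyyyyy[r0]□
Step 13: δ(r0, □) = (r0, y, R) → □□□□□□yyyyyyy[r0]□

The machine has not reached a halting state after 13 steps.
The machine did not halt within the 13-step bound.

Answer: No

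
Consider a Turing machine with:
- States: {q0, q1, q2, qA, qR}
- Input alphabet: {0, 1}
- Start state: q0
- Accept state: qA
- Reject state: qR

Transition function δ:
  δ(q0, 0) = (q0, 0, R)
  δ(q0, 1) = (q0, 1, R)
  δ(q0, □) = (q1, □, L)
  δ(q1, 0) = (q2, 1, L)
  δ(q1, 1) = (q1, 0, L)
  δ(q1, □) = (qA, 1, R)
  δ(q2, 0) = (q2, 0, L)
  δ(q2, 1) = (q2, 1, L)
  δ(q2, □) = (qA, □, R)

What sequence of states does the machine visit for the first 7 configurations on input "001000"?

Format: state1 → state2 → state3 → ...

Execution trace:
Initial: [q0]001000
Step 1: δ(q0, 0) = (q0, 0, R) → 0[q0]01000
Step 2: δ(q0, 0) = (q0, 0, R) → 00[q0]1000
Step 3: δ(q0, 1) = (q0, 1, R) → 001[q0]000
Step 4: δ(q0, 0) = (q0, 0, R) → 0010[q0]00
Step 5: δ(q0, 0) = (q0, 0, R) → 00100[q0]0
Step 6: δ(q0, 0) = (q0, 0, R) → 001000[q0]□

State sequence: q0 → q0 → q0 → q0 → q0 → q0 → q0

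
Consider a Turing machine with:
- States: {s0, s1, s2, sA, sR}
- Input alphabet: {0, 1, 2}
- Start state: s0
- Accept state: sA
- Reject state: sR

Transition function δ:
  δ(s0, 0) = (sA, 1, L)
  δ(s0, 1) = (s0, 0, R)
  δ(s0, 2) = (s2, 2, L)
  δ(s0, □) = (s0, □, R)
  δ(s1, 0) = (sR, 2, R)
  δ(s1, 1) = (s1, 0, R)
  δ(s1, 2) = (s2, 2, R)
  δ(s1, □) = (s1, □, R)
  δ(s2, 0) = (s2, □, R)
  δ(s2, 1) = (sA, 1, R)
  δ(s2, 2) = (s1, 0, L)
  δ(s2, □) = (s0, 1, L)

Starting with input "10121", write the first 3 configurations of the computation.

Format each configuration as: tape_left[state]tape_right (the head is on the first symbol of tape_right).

Transitions applied:
Step 1: δ(s0, 1) = (s0, 0, R)
Step 2: δ(s0, 0) = (sA, 1, L)

The first 3 configurations are:
[s0]10121 ⊢ 0[s0]0121 ⊢ [sA]01121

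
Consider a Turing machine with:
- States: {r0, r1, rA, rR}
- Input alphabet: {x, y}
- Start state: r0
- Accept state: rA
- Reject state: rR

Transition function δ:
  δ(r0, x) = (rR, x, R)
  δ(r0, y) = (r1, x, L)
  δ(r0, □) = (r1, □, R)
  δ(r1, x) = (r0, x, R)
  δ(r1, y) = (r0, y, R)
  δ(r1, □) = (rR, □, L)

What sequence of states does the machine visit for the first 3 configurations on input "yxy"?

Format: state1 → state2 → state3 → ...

Execution trace:
Initial: [r0]yxy
Step 1: δ(r0, y) = (r1, x, L) → [r1]□xxy
Step 2: δ(r1, □) = (rR, □, L) → [rR]□□xxy

The machine reaches the reject state rR and halts.

State sequence: r0 → r1 → rR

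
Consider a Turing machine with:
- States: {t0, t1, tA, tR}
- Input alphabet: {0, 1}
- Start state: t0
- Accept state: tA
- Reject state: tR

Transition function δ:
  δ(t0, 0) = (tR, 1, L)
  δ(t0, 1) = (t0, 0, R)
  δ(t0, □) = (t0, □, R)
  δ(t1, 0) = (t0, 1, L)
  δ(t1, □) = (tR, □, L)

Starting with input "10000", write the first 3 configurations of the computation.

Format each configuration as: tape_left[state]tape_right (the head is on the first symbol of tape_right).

Transitions applied:
Step 1: δ(t0, 1) = (t0, 0, R)
Step 2: δ(t0, 0) = (tR, 1, L)

The first 3 configurations are:
[t0]10000 ⊢ 0[t0]0000 ⊢ [tR]01000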